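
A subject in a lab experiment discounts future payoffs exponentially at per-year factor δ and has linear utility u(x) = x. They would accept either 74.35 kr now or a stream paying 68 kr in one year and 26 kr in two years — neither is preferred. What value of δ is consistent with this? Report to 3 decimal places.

Equating present values: 74.35 = 68δ + 26δ².
That is, 26δ² + 68δ − 74.35 = 0, a quadratic in δ.
δ = (−68 + √(68² + 4·26·74.35)) / (2·26) = (−68 + √12356.40) / 52 ≈ 0.830.

δ ≈ 0.830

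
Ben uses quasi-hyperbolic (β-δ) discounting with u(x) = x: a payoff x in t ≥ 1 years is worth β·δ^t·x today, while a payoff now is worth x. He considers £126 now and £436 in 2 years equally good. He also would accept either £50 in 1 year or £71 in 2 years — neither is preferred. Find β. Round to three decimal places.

From the later pair, β·δ^1·50 = β·δ^2·71; dividing through, δ = 50/71 = 0.70423.
The first indifference: 126 = β·δ^2·436, so β = 126/(δ^2·436) = 126/(0.49593·436) ≈ 0.583.

β ≈ 0.583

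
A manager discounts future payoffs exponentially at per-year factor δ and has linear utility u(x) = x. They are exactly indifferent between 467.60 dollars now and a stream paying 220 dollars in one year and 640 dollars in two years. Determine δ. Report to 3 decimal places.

Equating present values: 467.60 = 220δ + 640δ².
So 640δ² + 220δ − 467.60 = 0.
By the quadratic formula (taking the positive root), δ = (−220 + √1245456.00) / 1280 ≈ 0.700.

δ ≈ 0.700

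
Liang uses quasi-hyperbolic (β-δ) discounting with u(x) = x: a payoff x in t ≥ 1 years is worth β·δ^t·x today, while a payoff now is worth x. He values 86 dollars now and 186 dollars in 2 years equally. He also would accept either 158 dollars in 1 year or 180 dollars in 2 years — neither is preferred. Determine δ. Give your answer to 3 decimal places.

δ ≈ 0.878

The second indifference involves only future payoffs, so β cancels: β·δ^1·158 = β·δ^2·180, giving δ = 158/180 = 0.87778.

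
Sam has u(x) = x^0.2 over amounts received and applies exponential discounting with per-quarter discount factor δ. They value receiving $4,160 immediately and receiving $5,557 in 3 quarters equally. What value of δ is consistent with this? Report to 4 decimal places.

The payoff in 3 quarters is discounted by δ^3, so u(4160) = δ^3·u(5557) and δ^3 = u(4160)/u(5557).
Since u(x) = x^0.2, δ^3 = (4160/5557)^0.2 = 0.74861^0.2 = 0.94374.
Hence δ = (0.94374)^(1/3) = 0.980882.

δ ≈ 0.9809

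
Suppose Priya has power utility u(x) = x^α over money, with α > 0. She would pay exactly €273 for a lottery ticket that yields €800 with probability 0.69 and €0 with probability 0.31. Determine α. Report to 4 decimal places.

Since u(0) = 0, the lottery's EU is 0.69·800^α.
Equating: 273^α = 0.69·800^α, i.e. 0.3412^α = 0.69.
α = ln(0.69) / ln(273/800) = -0.3710637/-1.0751399 ≈ 0.3451.

α ≈ 0.3451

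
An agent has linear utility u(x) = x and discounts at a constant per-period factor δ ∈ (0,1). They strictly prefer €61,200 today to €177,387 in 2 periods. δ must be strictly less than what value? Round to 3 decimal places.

δ < 0.587

The preference means 61200 > δ^2·177387.
So δ^2 < 61200/177387 = 0.34501; taking the square root of both positive sides preserves the inequality.
δ < 0.34501^(1/2) = 0.587.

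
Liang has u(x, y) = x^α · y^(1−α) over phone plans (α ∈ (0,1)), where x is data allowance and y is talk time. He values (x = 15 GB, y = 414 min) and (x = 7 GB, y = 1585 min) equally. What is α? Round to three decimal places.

The Cobb–Douglas utilities coincide, so 15^α·414^(1−α) = 7^α·1585^(1−α).
Taking logs: α·ln 15 + (1−α)·ln 414 = α·ln 7 + (1−α)·ln 1585, i.e. α·0.762140 = (1−α)·1.342474.
With A = 0.762140 and B = 1.342474: α·A = (1−α)·B, so α = B/(A+B) = 1.342474/2.104614 ≈ 0.638.

α ≈ 0.638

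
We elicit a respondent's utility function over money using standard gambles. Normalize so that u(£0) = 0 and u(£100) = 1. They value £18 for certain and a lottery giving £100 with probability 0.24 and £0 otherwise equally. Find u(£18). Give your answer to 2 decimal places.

0.24

u(£18) equals the lottery's expected utility: 0.24·1 + 0.76·0 = 0.24.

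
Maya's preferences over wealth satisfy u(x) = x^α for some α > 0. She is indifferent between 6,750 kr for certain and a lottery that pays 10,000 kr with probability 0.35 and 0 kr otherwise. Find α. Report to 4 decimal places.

α ≈ 2.6710

EU(lottery) = 0.35·10000^α + 0.65·0 = 0.35·10000^α.
Setting u(6750) equal to that: 6750^α = 0.35·10000^α ⇒ (6750/10000)^α = 0.35.
Take logs: α = ln 0.35 / ln(6750/10000) ≈ 2.671014.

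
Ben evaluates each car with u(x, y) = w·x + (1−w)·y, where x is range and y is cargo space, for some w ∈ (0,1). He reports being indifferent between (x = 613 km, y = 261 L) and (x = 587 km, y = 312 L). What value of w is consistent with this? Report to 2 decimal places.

w = 0.66

u(613,261) = u(587,312) means w·613 + (1−w)·261 = w·587 + (1−w)·312.
Rearranging, 26·w − 51·(1−w) = 0.
So w/(1−w) = 51/26 = 1.9615, giving w = 51/(26+51) = 0.66.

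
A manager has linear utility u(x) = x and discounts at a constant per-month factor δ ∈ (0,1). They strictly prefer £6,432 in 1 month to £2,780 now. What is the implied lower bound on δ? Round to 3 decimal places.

δ > 0.432

Under u(x) = x this choice says 2780 < δ·6432.
So δ > 2780/6432 = 0.43221.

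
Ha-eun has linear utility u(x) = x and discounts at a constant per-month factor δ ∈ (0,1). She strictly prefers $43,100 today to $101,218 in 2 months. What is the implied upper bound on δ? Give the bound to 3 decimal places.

Under u(x) = x this choice says 43100 > δ^2·101218.
Dividing by 101218: δ^2 < 0.42581. Both sides are positive, so the square root keeps the direction.
δ < (43100/101218)^(1/2) ≈ 0.653.

δ < 0.653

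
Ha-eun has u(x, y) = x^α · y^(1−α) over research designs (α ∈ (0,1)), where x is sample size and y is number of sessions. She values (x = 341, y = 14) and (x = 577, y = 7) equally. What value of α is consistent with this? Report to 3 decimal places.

Set the two utilities equal: 341^α·14^(1−α) = 577^α·7^(1−α).
Rearrange to (341/577)^α = (7/14)^(1−α) and take logs: α·-0.525960 = (1−α)·-0.693147.
Thus α·(-1.219107) = -0.693147, so α = -0.693147/-1.219107 ≈ 0.569.

α ≈ 0.569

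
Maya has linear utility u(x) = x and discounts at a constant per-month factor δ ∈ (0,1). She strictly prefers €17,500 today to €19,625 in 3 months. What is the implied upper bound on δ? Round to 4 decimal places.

δ < 0.9625

Under u(x) = x this choice says 17500 > δ^3·19625.
Dividing by 19625: δ^3 < 0.89172. Both sides are positive, so the cube root keeps the direction.
δ < (17500/19625)^(1/3) ≈ 0.9625.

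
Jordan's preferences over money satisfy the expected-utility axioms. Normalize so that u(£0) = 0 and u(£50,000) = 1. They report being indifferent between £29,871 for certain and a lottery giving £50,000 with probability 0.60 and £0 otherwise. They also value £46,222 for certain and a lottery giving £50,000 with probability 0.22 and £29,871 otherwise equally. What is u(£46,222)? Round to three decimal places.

First, u(£29,871) = 0.60·u(£50,000) + 0.40·u(£0) = 0.60.
Chaining: u(£46,222) = 0.22·1.00 + 0.78·0.60 = 0.6880.

0.688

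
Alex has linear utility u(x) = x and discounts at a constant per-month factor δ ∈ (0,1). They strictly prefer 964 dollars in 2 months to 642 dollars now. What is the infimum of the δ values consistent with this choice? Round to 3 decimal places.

Under u(x) = x this choice says 642 < δ^2·964.
Hence δ^2 > 642/964 = 0.66598, and x ↦ x^(1/2) is increasing on (0,∞).
δ > 0.66598^(1/2) = 0.816.

δ > 0.816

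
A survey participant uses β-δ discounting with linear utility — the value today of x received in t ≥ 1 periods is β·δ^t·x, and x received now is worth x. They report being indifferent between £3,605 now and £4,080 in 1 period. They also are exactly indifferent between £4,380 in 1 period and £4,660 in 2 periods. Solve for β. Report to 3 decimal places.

Both payoffs in the second observation are in the future, so β drops out: δ^1·4380 = δ^2·4660 ⇒ δ = 4380/4660 = 0.93991.
Now use the now-vs-future pair: 3605 = β·δ·4080 gives β = 3605/(0.93991·4080) ≈ 0.940.

β ≈ 0.940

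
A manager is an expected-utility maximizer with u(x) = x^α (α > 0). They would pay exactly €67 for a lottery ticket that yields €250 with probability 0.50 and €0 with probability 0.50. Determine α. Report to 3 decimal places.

α ≈ 0.526

EU(lottery) = 0.50·250^α + 0.50·0 = 0.50·250^α.
Setting u(67) equal to that: 67^α = 0.50·250^α ⇒ (67/250)^α = 0.50.
Take logs: α = ln 0.50 / ln(67/250) ≈ 0.52640.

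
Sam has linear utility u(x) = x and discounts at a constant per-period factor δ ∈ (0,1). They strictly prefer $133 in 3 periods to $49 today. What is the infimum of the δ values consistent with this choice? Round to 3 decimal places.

Under u(x) = x this choice says 49 < δ^3·133.
Dividing by 133: δ^3 > 0.36842. Both sides are positive, so the cube root keeps the direction.
δ > 0.36842^(1/3) = 0.717.

δ > 0.717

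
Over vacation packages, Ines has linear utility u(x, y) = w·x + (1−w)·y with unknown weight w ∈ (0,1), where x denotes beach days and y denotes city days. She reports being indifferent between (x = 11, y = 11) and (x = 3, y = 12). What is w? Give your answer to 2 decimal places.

u(11,11) = u(3,12) means w·11 + (1−w)·11 = w·3 + (1−w)·12.
Collecting terms: w·8 = (1−w)·1.
The marginal rate of substitution is 1/8, so w = 1/(8+1) = 0.11.

w = 0.11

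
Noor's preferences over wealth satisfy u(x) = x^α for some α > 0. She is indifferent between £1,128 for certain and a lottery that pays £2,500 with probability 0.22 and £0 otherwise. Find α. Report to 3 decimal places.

EU(lottery) = 0.22·2500^α + 0.78·0 = 0.22·2500^α.
Setting u(1128) equal to that: 1128^α = 0.22·2500^α ⇒ (1128/2500)^α = 0.22.
α = ln(0.22) / ln(1128/2500) = -1.514128/-0.795845 ≈ 1.903.

α ≈ 1.903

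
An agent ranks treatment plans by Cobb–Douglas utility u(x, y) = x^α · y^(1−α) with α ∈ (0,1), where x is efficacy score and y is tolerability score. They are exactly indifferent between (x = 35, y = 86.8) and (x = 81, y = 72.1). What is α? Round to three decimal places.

Indifference: 35^α · 86.8^(1−α) = 81^α · 72.1^(1−α).
Rearrange to (35/81)^α = (72.1/86.8)^(1−α) and take logs: α·-0.839101 = (1−α)·-0.185553.
With A = -0.839101 and B = -0.185553: α·A = (1−α)·B, so α = B/(A+B) = -0.185553/-1.024654 ≈ 0.181.

α ≈ 0.181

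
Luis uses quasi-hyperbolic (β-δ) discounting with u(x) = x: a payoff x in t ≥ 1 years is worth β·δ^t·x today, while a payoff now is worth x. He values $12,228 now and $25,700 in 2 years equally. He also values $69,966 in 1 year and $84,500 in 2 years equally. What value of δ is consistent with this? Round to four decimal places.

δ ≈ 0.8280

Both payoffs in the second observation are in the future, so β drops out: δ^1·69966 = δ^2·84500 ⇒ δ = 69966/84500 = 0.82800.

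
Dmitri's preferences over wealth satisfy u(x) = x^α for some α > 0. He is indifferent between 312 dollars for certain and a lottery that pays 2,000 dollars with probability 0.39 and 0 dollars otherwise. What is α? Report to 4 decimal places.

α ≈ 0.5068

EU(lottery) = 0.39·2000^α + 0.61·0 = 0.39·2000^α.
Indifference: 312^α = 0.39·2000^α, so (312/2000)^α = 0.39.
Taking logs: α·ln(312/2000) = ln(0.39), so α = -0.9416085 / -1.8578993 ≈ 0.5068.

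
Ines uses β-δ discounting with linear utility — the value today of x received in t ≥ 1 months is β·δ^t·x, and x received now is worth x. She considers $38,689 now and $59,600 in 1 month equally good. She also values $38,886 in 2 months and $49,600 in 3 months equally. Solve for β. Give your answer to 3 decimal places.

The second indifference involves only future payoffs, so β cancels: β·δ^2·38886 = β·δ^3·49600, giving δ = 38886/49600 = 0.78399.
The first indifference: 38689 = β·δ·59600, so β = 38689/(δ·59600) = 38689/(0.78399·59600) ≈ 0.828.

β ≈ 0.828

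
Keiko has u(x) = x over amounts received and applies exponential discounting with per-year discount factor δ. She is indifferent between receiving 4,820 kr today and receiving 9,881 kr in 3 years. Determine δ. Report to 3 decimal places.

Indifference means u(4820) = δ^3 · u(9881), so δ^3 = u(4820)/u(9881).
With u(x) = x: δ^3 = 4820/9881 = 0.48780.
Taking the cube root: δ = 0.48780^(1/3) ≈ 0.787.

δ ≈ 0.787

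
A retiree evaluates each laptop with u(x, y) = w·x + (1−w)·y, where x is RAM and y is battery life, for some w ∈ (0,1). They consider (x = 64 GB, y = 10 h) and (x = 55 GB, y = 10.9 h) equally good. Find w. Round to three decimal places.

w = 0.091

Equating utilities: w·64 + (1−w)·10 = w·55 + (1−w)·10.9.
w·(64−55) = (1−w)·(10.9−10), i.e. w·9 = (1−w)·0.9.
The marginal rate of substitution is 0.9/9, so w = 0.9/(9+0.9) = 0.091.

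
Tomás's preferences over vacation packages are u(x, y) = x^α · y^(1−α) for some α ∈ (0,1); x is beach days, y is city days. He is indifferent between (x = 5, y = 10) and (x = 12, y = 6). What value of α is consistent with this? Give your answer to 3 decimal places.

Set the two utilities equal: 5^α·10^(1−α) = 12^α·6^(1−α).
Rearrange to (5/12)^α = (6/10)^(1−α) and take logs: α·-0.875469 = (1−α)·-0.510826.
With A = -0.875469 and B = -0.510826: α·A = (1−α)·B, so α = B/(A+B) = -0.510826/-1.386295 ≈ 0.368.

α ≈ 0.368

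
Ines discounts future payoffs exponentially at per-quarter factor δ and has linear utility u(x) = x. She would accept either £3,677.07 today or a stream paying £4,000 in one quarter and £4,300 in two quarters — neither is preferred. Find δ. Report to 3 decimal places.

Present value of the stream is 4000·δ + 4300·δ². Indifference gives 4000δ + 4300δ² = 3677.07.
Rearranged: 4300δ² + 4000δ − 3677.07 = 0.
By the quadratic formula (taking the positive root), δ = (−4000 + √79245604.00) / 8600 ≈ 0.570.

δ ≈ 0.570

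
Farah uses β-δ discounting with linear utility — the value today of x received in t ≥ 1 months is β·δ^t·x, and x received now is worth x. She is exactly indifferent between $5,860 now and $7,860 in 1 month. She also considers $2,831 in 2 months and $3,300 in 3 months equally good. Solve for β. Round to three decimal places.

β ≈ 0.869

From the later pair, β·δ^2·2831 = β·δ^3·3300; dividing through, δ = 2831/3300 = 0.85788.
Now use the now-vs-future pair: 5860 = β·δ·7860 gives β = 5860/(0.85788·7860) ≈ 0.869.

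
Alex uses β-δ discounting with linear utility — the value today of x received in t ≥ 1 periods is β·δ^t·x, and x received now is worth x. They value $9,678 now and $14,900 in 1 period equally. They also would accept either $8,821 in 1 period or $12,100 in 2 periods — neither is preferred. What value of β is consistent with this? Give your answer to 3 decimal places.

β ≈ 0.891

From the later pair, β·δ^1·8821 = β·δ^2·12100; dividing through, δ = 8821/12100 = 0.72901.
The first indifference: 9678 = β·δ·14900, so β = 9678/(δ·14900) = 9678/(0.72901·14900) ≈ 0.891.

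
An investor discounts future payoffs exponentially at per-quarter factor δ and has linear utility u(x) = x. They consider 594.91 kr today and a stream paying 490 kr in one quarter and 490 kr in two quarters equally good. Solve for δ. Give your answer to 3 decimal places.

δ ≈ 0.710

Equating present values: 594.91 = 490δ + 490δ².
That is, 490δ² + 490δ − 594.91 = 0, a quadratic in δ.
The positive root is δ = [−490 + √(490² + 4·490·594.91)] / (2·490) = (−490 + 1185.801)/980 ≈ 0.710.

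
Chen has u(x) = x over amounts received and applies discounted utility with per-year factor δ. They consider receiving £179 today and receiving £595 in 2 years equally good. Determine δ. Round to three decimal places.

Indifference means u(179) = δ^2 · u(595), so δ^2 = u(179)/u(595).
With u(x) = x: δ^2 = 179/595 = 0.30084.
Taking the square root: δ = 0.30084^(1/2) ≈ 0.548.

δ ≈ 0.548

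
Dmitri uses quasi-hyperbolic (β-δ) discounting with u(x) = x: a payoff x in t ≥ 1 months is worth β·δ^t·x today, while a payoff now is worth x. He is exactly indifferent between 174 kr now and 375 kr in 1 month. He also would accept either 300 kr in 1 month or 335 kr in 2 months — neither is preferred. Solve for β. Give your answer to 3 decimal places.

Both payoffs in the second observation are in the future, so β drops out: δ^1·300 = δ^2·335 ⇒ δ = 300/335 = 0.89552.
Substituting δ into 174 = β·δ·375: β = 174/(335.821) ≈ 0.518.

β ≈ 0.518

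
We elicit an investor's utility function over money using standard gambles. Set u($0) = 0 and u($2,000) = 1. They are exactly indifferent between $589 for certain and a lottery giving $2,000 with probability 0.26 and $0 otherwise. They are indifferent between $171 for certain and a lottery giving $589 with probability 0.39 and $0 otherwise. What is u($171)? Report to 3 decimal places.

0.101

First, u($589) = 0.26·u($2,000) + 0.74·u($0) = 0.26.
Then u($171) = 0.39·u($589) + 0.61·u($0) = 0.39·0.26 + 0.61·0.00 = 0.1014.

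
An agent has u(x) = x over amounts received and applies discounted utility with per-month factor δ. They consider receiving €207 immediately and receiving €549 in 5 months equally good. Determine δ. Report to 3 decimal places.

The payoff in 5 months is discounted by δ^5, so u(207) = δ^5·u(549) and δ^5 = u(207)/u(549).
With u(x) = x: δ^5 = 207/549 = 0.37705.
Taking the 5th root: δ = 0.37705^(1/5) ≈ 0.823.

δ ≈ 0.823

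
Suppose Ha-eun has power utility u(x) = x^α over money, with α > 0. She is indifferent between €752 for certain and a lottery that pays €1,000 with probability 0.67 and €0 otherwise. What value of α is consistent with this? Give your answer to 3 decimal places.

The lottery's expected utility is 0.67·u(1000) + 0.33·u(0) = 0.67·1000^α (since u(0) = 0 for α > 0).
Indifference: 752^α = 0.67·1000^α, so (752/1000)^α = 0.67.
Take logs: α = ln 0.67 / ln(752/1000) ≈ 1.40509.

α ≈ 1.405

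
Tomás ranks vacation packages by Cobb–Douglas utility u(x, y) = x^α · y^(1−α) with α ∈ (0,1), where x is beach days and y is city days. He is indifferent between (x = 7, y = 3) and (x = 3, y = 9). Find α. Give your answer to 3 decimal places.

α ≈ 0.565

Indifference: 7^α · 3^(1−α) = 3^α · 9^(1−α).
Rearrange to (7/3)^α = (9/3)^(1−α) and take logs: α·0.847298 = (1−α)·1.098612.
Thus α·(1.945910) = 1.098612, so α = 1.098612/1.945910 ≈ 0.565.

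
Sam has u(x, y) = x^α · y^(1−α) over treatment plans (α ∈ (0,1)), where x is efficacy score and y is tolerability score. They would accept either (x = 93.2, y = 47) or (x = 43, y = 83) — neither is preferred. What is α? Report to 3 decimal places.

α ≈ 0.424

The Cobb–Douglas utilities coincide, so 93.2^α·47^(1−α) = 43^α·83^(1−α).
(93.2/43)^α = (83/47)^(1−α); take logs: α·ln(93.2/43) = (1−α)·ln(83/47), i.e. α·0.773548 = (1−α)·0.568693.
With A = 0.773548 and B = 0.568693: α·A = (1−α)·B, so α = B/(A+B) = 0.568693/1.342241 ≈ 0.424.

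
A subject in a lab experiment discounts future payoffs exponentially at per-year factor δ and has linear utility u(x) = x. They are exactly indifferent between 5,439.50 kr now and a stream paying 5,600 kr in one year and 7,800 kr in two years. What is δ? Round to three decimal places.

δ ≈ 0.550

Equating present values: 5439.50 = 5600δ + 7800δ².
Rearranged: 7800δ² + 5600δ − 5439.50 = 0.
By the quadratic formula (taking the positive root), δ = (−5600 + √201072400.00) / 15600 ≈ 0.550.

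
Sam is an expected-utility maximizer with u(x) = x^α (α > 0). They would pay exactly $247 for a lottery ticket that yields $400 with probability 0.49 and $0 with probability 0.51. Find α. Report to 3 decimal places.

Since u(0) = 0, the lottery's EU is 0.49·400^α.
Setting u(247) equal to that: 247^α = 0.49·400^α ⇒ (247/400)^α = 0.49.
Taking logs: α·ln(247/400) = ln(0.49), so α = -0.713350 / -0.482076 ≈ 1.480.

α ≈ 1.480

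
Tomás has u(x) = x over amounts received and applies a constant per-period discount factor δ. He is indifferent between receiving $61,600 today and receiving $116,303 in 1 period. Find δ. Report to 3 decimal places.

Indifference means u(61600) = δ · u(116303), so δ = u(61600)/u(116303).
With u(x) = x: δ = 61600/116303 = 0.52965.

δ ≈ 0.530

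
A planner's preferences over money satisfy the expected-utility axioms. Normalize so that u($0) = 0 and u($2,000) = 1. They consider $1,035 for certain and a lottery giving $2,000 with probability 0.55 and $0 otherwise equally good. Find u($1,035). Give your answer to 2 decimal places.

By the standard-gamble method, u($1,035) is just the indifference probability on the best outcome: 0.55.

0.55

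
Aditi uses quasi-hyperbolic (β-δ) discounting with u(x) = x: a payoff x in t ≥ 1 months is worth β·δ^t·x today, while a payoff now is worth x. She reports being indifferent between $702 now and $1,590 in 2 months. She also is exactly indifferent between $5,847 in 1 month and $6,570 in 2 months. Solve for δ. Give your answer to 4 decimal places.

δ ≈ 0.8900

The second indifference involves only future payoffs, so β cancels: β·δ^1·5847 = β·δ^2·6570, giving δ = 5847/6570 = 0.88995.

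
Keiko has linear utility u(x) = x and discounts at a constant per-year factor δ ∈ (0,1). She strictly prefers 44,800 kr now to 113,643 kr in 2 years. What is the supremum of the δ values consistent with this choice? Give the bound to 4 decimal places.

δ < 0.6279

Comparing present values: 44800 > δ^2·113643.
Dividing by 113643: δ^2 < 0.39422. Both sides are positive, so the square root keeps the direction.
δ < (44800/113643)^(1/2) ≈ 0.6279.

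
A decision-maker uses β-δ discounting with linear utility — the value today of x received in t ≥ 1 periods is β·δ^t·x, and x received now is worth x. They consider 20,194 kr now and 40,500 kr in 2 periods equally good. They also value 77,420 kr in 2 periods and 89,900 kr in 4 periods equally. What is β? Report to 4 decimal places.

β ≈ 0.5790

The second indifference involves only future payoffs, so β cancels: β·δ^2·77420 = β·δ^4·89900, giving δ^2 = 77420/89900 = 0.86118, so δ = 0.92800.
Substituting δ into 20194 = β·δ^2·40500: β = 20194/(34877.753) ≈ 0.5790.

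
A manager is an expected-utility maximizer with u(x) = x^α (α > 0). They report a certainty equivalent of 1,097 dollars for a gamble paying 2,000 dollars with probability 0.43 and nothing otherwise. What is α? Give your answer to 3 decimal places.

α ≈ 1.405

The lottery's expected utility is 0.43·u(2000) + 0.57·u(0) = 0.43·2000^α (since u(0) = 0 for α > 0).
Indifference: 1097^α = 0.43·2000^α, so (1097/2000)^α = 0.43.
Take logs: α = ln 0.43 / ln(1097/2000) ≈ 1.40529.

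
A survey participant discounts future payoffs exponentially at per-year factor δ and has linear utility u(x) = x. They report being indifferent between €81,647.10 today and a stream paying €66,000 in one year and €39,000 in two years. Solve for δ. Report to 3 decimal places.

Equating present values: 81647.10 = 66000δ + 39000δ².
That is, 39000δ² + 66000δ − 81647.10 = 0, a quadratic in δ.
By the quadratic formula (taking the positive root), δ = (−66000 + √17092947600.00) / 78000 ≈ 0.830.

δ ≈ 0.830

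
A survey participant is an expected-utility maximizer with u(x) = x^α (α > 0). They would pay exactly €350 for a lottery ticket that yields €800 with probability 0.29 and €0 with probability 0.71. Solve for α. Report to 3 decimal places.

Since u(0) = 0, the lottery's EU is 0.29·800^α.
Equating: 350^α = 0.29·800^α, i.e. 0.4375^α = 0.29.
Taking logs: α·ln(350/800) = ln(0.29), so α = -1.237874 / -0.826679 ≈ 1.497.

α ≈ 1.497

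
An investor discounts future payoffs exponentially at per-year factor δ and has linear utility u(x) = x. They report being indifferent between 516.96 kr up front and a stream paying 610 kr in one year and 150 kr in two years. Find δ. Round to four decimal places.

δ ≈ 0.7200

The stream is worth 610δ + 150δ² today, so 610δ + 150δ² = 516.96.
That is, 150δ² + 610δ − 516.96 = 0, a quadratic in δ.
The positive root is δ = [−610 + √(610² + 4·150·516.96)] / (2·150) = (−610 + 826.000)/300 ≈ 0.7200.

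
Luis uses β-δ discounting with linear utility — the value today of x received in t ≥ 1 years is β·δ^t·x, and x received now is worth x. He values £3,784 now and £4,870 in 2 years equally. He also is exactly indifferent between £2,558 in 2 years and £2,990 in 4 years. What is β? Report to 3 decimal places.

The second indifference involves only future payoffs, so β cancels: β·δ^2·2558 = β·δ^4·2990, giving δ^2 = 2558/2990 = 0.85552, so δ = 0.92494.
Now use the now-vs-future pair: 3784 = β·δ^2·4870 gives β = 3784/(0.85552·4870) ≈ 0.908.

β ≈ 0.908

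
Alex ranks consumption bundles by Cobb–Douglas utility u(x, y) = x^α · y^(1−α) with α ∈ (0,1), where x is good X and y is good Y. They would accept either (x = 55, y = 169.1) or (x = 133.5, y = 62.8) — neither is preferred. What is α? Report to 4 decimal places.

α ≈ 0.5276

Set the two utilities equal: 55^α·169.1^(1−α) = 133.5^α·62.8^(1−α).
Taking logs: α·ln 55 + (1−α)·ln 169.1 = α·ln 133.5 + (1−α)·ln 62.8, i.e. α·-0.8867683 = (1−α)·-0.9905352.
With A = -0.8867683 and B = -0.9905352: α·A = (1−α)·B, so α = B/(A+B) = -0.9905352/-1.8773035 ≈ 0.5276.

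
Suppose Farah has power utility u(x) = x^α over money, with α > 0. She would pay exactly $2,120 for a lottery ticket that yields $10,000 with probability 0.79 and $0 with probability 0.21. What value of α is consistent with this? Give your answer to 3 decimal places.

EU(lottery) = 0.79·10000^α + 0.21·0 = 0.79·10000^α.
Indifference: 2120^α = 0.79·10000^α, so (2120/10000)^α = 0.79.
Taking logs: α·ln(2120/10000) = ln(0.79), so α = -0.235722 / -1.551169 ≈ 0.152.

α ≈ 0.152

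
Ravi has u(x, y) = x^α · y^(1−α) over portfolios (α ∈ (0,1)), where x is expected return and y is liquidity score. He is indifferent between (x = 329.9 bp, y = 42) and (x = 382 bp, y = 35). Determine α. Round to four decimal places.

The Cobb–Douglas utilities coincide, so 329.9^α·42^(1−α) = 382^α·35^(1−α).
(329.9/382)^α = (35/42)^(1−α); take logs: α·ln(329.9/382) = (1−α)·ln(35/42), i.e. α·-0.1466310 = (1−α)·-0.1823216.
Thus α·(-0.3289526) = -0.1823216, so α = -0.1823216/-0.3289526 ≈ 0.5542.

α ≈ 0.5542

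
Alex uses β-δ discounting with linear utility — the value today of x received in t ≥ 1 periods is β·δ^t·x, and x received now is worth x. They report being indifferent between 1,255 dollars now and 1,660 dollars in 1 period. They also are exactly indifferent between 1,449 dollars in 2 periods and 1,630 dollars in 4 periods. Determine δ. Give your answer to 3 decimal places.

From the later pair, β·δ^2·1449 = β·δ^4·1630; dividing through, δ^2 = 1449/1630 = 0.88896, so δ = 0.94285.

δ ≈ 0.943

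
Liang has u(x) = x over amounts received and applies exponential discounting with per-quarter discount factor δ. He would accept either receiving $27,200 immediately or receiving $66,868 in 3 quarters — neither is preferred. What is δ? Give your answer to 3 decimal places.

Indifference means u(27200) = δ^3 · u(66868), so δ^3 = u(27200)/u(66868).
With u(x) = x: δ^3 = 27200/66868 = 0.40677.
Taking the cube root: δ = 0.40677^(1/3) ≈ 0.741.

δ ≈ 0.741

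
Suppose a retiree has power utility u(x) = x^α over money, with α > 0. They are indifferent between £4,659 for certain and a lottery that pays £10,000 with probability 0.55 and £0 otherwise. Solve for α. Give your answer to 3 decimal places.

EU(lottery) = 0.55·10000^α + 0.45·0 = 0.55·10000^α.
Equating: 4659^α = 0.55·10000^α, i.e. 0.4659^α = 0.55.
α = ln(0.55) / ln(4659/10000) = -0.597837/-0.763784 ≈ 0.783.

α ≈ 0.783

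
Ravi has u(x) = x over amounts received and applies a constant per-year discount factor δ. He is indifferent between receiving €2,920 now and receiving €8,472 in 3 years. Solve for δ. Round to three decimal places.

Indifference means u(2920) = δ^3 · u(8472), so δ^3 = u(2920)/u(8472).
With u(x) = x: δ^3 = 2920/8472 = 0.34466.
Hence δ = (0.34466)^(1/3) = 0.70113.

δ ≈ 0.701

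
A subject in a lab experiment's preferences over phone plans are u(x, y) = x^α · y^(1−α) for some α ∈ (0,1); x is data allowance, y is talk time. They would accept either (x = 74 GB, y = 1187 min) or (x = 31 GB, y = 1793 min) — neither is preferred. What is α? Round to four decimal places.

α ≈ 0.3216

Set the two utilities equal: 74^α·1187^(1−α) = 31^α·1793^(1−α).
Taking logs: α·ln 74 + (1−α)·ln 1187 = α·ln 31 + (1−α)·ln 1793, i.e. α·0.8700779 = (1−α)·0.4124611.
Thus α·(1.2825390) = 0.4124611, so α = 0.4124611/1.2825390 ≈ 0.3216.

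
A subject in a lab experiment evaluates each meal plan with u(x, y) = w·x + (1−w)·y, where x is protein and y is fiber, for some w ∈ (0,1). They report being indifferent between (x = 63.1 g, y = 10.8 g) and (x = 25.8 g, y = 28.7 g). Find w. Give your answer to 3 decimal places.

w = 0.324

u(63.1,10.8) = u(25.8,28.7) means w·63.1 + (1−w)·10.8 = w·25.8 + (1−w)·28.7.
Rearranging, 37.3·w − 17.9·(1−w) = 0.
Hence w = 17.9/(37.3+17.9) = 17.9/55.2 = 0.324.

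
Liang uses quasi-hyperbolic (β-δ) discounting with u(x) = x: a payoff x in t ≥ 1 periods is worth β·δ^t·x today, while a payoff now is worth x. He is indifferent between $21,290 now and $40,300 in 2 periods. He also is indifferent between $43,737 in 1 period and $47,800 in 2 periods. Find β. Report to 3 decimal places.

From the later pair, β·δ^1·43737 = β·δ^2·47800; dividing through, δ = 43737/47800 = 0.91500.
Substituting δ into 21290 = β·δ^2·40300: β = 21290/(33740.168) ≈ 0.631.

β ≈ 0.631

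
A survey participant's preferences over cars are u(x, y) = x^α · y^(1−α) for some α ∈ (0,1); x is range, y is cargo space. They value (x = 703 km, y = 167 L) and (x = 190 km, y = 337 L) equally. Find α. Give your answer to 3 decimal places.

α ≈ 0.349

Indifference: 703^α · 167^(1−α) = 190^α · 337^(1−α).
(703/190)^α = (337/167)^(1−α); take logs: α·ln(703/190) = (1−α)·ln(337/167), i.e. α·1.308333 = (1−α)·0.702089.
So α/(1−α) = (0.702089)/(1.308333) = 0.536629, and α = 0.536629/1.536629 ≈ 0.349.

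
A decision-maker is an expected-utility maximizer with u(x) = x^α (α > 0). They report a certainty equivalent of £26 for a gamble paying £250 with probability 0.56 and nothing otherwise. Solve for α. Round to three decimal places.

EU(lottery) = 0.56·250^α + 0.44·0 = 0.56·250^α.
Equating: 26^α = 0.56·250^α, i.e. 0.1040^α = 0.56.
Taking logs: α·ln(26/250) = ln(0.56), so α = -0.579818 / -2.263364 ≈ 0.256.

α ≈ 0.256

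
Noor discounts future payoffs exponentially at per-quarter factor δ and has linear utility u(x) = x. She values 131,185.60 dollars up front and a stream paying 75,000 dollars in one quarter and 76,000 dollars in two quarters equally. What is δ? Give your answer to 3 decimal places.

δ ≈ 0.910

The stream is worth 75000δ + 76000δ² today, so 75000δ + 76000δ² = 131185.60.
So 76000δ² + 75000δ − 131185.60 = 0.
δ = (−75000 + √(75000² + 4·76000·131185.60)) / (2·76000) = (−75000 + √45505422400.00) / 152000 ≈ 0.910.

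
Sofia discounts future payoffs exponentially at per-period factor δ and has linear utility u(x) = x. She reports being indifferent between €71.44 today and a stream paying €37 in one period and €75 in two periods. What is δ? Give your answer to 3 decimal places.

Present value of the stream is 37·δ + 75·δ². Indifference gives 37δ + 75δ² = 71.44.
So 75δ² + 37δ − 71.44 = 0.
The positive root is δ = [−37 + √(37² + 4·75·71.44)] / (2·75) = (−37 + 151.000)/150 ≈ 0.760.

δ ≈ 0.760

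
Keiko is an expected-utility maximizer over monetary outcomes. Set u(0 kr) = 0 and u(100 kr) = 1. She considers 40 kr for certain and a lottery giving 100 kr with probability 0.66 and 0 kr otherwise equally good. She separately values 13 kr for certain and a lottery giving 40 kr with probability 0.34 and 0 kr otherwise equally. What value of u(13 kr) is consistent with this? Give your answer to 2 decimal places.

The first gamble pins u(40 kr): it must equal 0.66·1 + 0.34·0 = 0.66.
Chaining: u(13 kr) = 0.34·0.66 + 0.66·0.00 = 0.2244.

0.22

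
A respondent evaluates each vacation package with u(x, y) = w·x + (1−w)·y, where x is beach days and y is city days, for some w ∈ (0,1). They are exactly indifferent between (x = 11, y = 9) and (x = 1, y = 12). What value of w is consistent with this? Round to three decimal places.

w = 0.231

Indifference: w·11 + (1−w)·9 = w·1 + (1−w)·12.
Rearranging, 10·w − 3·(1−w) = 0.
The marginal rate of substitution is 3/10, so w = 3/(10+3) = 0.231.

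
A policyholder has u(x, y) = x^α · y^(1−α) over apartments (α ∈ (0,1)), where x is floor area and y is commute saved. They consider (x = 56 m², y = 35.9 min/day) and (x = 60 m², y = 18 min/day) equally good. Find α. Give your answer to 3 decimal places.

Indifference: 56^α · 35.9^(1−α) = 60^α · 18^(1−α).
Rearrange to (56/60)^α = (18/35.9)^(1−α) and take logs: α·-0.068993 = (1−α)·-0.690366.
Thus α·(-0.759359) = -0.690366, so α = -0.690366/-0.759359 ≈ 0.909.

α ≈ 0.909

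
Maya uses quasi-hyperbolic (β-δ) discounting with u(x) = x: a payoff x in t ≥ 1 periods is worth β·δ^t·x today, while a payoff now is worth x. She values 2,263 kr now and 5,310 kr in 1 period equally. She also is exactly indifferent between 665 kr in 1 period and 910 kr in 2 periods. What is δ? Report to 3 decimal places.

The second indifference involves only future payoffs, so β cancels: β·δ^1·665 = β·δ^2·910, giving δ = 665/910 = 0.73077.

δ ≈ 0.731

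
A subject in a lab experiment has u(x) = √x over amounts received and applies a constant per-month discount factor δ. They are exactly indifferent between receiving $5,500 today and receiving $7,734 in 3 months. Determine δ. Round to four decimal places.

δ ≈ 0.9448

Indifference means u(5500) = δ^3 · u(7734), so δ^3 = u(5500)/u(7734).
With u(x) = √x: δ^3 = √5500/√7734 = √(5500/7734) = 0.84329.
Hence δ = (0.84329)^(1/3) = 0.944771.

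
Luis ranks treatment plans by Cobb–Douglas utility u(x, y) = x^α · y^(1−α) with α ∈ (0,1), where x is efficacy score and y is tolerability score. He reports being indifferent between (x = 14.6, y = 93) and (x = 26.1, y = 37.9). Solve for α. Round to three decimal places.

The Cobb–Douglas utilities coincide, so 14.6^α·93^(1−α) = 26.1^α·37.9^(1−α).
Rearrange to (14.6/26.1)^α = (37.9/93)^(1−α) and take logs: α·-0.580914 = (1−α)·-0.897648.
With A = -0.580914 and B = -0.897648: α·A = (1−α)·B, so α = B/(A+B) = -0.897648/-1.478562 ≈ 0.607.

α ≈ 0.607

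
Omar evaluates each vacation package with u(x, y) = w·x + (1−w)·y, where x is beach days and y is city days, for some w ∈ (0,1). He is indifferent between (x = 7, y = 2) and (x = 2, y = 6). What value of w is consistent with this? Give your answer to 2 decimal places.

Indifference: w·7 + (1−w)·2 = w·2 + (1−w)·6.
Rearranging, 5·w − 4·(1−w) = 0.
Hence w = 4/(5+4) = 4/9 = 0.44.

w = 0.44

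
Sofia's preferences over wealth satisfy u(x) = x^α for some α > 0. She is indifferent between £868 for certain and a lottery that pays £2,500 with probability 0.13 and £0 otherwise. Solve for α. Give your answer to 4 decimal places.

α ≈ 1.9286

The lottery's expected utility is 0.13·u(2500) + 0.87·u(0) = 0.13·2500^α (since u(0) = 0 for α > 0).
Indifference: 868^α = 0.13·2500^α, so (868/2500)^α = 0.13.
α = ln(0.13) / ln(868/2500) = -2.0402208/-1.0578543 ≈ 1.9286.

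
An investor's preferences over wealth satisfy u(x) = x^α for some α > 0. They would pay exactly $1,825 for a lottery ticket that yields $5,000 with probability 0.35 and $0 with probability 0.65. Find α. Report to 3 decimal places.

The lottery's expected utility is 0.35·u(5000) + 0.65·u(0) = 0.35·5000^α (since u(0) = 0 for α > 0).
Equating: 1825^α = 0.35·5000^α, i.e. 0.3650^α = 0.35.
Taking logs: α·ln(1825/5000) = ln(0.35), so α = -1.049822 / -1.007858 ≈ 1.042.

α ≈ 1.042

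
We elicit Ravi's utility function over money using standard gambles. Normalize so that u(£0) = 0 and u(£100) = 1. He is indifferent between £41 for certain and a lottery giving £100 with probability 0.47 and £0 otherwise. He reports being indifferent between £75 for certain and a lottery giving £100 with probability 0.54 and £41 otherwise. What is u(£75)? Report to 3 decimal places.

0.756

From the first indifference, u(£41) = 0.47·u(£100) + 0.53·u(£0) = 0.47·1 + 0.53·0 = 0.47.
Then u(£75) = 0.54·u(£100) + 0.46·u(£41) = 0.54·1.00 + 0.46·0.47 = 0.7562.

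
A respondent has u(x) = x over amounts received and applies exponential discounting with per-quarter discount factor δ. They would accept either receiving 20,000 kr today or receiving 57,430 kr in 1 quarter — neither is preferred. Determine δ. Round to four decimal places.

The payoff in 1 quarter is discounted by δ, so u(20000) = δ·u(57430) and δ = u(20000)/u(57430).
With u(x) = x: δ = 20000/57430 = 0.34825.

δ ≈ 0.3483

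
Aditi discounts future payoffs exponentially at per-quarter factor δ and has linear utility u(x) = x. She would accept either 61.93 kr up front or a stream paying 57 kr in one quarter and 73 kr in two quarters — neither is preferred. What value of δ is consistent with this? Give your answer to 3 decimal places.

δ ≈ 0.610

Present value of the stream is 57·δ + 73·δ². Indifference gives 57δ + 73δ² = 61.93.
That is, 73δ² + 57δ − 61.93 = 0, a quadratic in δ.
By the quadratic formula (taking the positive root), δ = (−57 + √21332.56) / 146 ≈ 0.610.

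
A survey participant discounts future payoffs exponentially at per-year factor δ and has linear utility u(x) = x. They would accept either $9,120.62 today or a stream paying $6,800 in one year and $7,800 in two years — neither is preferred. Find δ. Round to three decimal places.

δ ≈ 0.730

Equating present values: 9120.62 = 6800δ + 7800δ².
That is, 7800δ² + 6800δ − 9120.62 = 0, a quadratic in δ.
δ = (−6800 + √(6800² + 4·7800·9120.62)) / (2·7800) = (−6800 + √330803344.00) / 15600 ≈ 0.730.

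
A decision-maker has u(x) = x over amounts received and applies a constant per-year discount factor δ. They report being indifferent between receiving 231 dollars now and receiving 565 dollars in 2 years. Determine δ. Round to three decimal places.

δ ≈ 0.639

Equating discounted utilities: u(231) = δ^2·u(565) ⇒ δ^2 = u(231)/u(565).
With u(x) = x: δ^2 = 231/565 = 0.40885.
Taking the square root: δ = 0.40885^(1/2) ≈ 0.639.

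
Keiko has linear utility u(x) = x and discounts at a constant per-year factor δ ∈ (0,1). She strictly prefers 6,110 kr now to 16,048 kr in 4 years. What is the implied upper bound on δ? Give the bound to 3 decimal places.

δ < 0.786

Comparing present values: 6110 > δ^4·16048.
Dividing by 16048: δ^4 < 0.38073. Both sides are positive, so the 4th root keeps the direction.
δ < (6110/16048)^(1/4) ≈ 0.786.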